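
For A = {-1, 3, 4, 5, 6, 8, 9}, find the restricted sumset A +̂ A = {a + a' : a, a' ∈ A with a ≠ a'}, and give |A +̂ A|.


Restricted sumset: A +̂ A = {a + a' : a ∈ A, a' ∈ A, a ≠ a'}.
Equivalently, take A + A and drop any sum 2a that is achievable ONLY as a + a for a ∈ A (i.e. sums representable only with equal summands).
Enumerate pairs (a, a') with a < a' (symmetric, so each unordered pair gives one sum; this covers all a ≠ a'):
  -1 + 3 = 2
  -1 + 4 = 3
  -1 + 5 = 4
  -1 + 6 = 5
  -1 + 8 = 7
  -1 + 9 = 8
  3 + 4 = 7
  3 + 5 = 8
  3 + 6 = 9
  3 + 8 = 11
  3 + 9 = 12
  4 + 5 = 9
  4 + 6 = 10
  4 + 8 = 12
  4 + 9 = 13
  5 + 6 = 11
  5 + 8 = 13
  5 + 9 = 14
  6 + 8 = 14
  6 + 9 = 15
  8 + 9 = 17
Collected distinct sums: {2, 3, 4, 5, 7, 8, 9, 10, 11, 12, 13, 14, 15, 17}
|A +̂ A| = 14
(Reference bound: |A +̂ A| ≥ 2|A| - 3 for |A| ≥ 2, with |A| = 7 giving ≥ 11.)

|A +̂ A| = 14


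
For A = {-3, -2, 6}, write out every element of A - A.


A - A = {a - a' : a, a' ∈ A}.
Compute a - a' for each ordered pair (a, a'):
a = -3: -3--3=0, -3--2=-1, -3-6=-9
a = -2: -2--3=1, -2--2=0, -2-6=-8
a = 6: 6--3=9, 6--2=8, 6-6=0
Collecting distinct values (and noting 0 appears from a-a):
A - A = {-9, -8, -1, 0, 1, 8, 9}
|A - A| = 7

A - A = {-9, -8, -1, 0, 1, 8, 9}


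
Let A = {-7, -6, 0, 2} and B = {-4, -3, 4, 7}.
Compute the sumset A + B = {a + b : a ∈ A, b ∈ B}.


A + B = {a + b : a ∈ A, b ∈ B}.
Enumerate all |A|·|B| = 4·4 = 16 pairs (a, b) and collect distinct sums.
a = -7: -7+-4=-11, -7+-3=-10, -7+4=-3, -7+7=0
a = -6: -6+-4=-10, -6+-3=-9, -6+4=-2, -6+7=1
a = 0: 0+-4=-4, 0+-3=-3, 0+4=4, 0+7=7
a = 2: 2+-4=-2, 2+-3=-1, 2+4=6, 2+7=9
Collecting distinct sums: A + B = {-11, -10, -9, -4, -3, -2, -1, 0, 1, 4, 6, 7, 9}
|A + B| = 13

A + B = {-11, -10, -9, -4, -3, -2, -1, 0, 1, 4, 6, 7, 9}


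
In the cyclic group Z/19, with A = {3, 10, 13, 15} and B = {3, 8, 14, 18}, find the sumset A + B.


Work in Z/19Z: reduce every sum a + b modulo 19.
Enumerate all 16 pairs:
a = 3: 3+3=6, 3+8=11, 3+14=17, 3+18=2
a = 10: 10+3=13, 10+8=18, 10+14=5, 10+18=9
a = 13: 13+3=16, 13+8=2, 13+14=8, 13+18=12
a = 15: 15+3=18, 15+8=4, 15+14=10, 15+18=14
Distinct residues collected: {2, 4, 5, 6, 8, 9, 10, 11, 12, 13, 14, 16, 17, 18}
|A + B| = 14 (out of 19 total residues).

A + B = {2, 4, 5, 6, 8, 9, 10, 11, 12, 13, 14, 16, 17, 18}


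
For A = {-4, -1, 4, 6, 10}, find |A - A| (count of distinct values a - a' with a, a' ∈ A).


A - A = {a - a' : a, a' ∈ A}; |A| = 5.
Bounds: 2|A|-1 ≤ |A - A| ≤ |A|² - |A| + 1, i.e. 9 ≤ |A - A| ≤ 21.
Note: 0 ∈ A - A always (from a - a). The set is symmetric: if d ∈ A - A then -d ∈ A - A.
Enumerate nonzero differences d = a - a' with a > a' (then include -d):
Positive differences: {2, 3, 4, 5, 6, 7, 8, 10, 11, 14}
Full difference set: {0} ∪ (positive diffs) ∪ (negative diffs).
|A - A| = 1 + 2·10 = 21 (matches direct enumeration: 21).

|A - A| = 21


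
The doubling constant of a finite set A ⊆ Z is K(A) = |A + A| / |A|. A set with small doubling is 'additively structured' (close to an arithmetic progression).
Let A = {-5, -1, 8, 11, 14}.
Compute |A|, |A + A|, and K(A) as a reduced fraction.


|A| = 5.
Compute A + A by enumerating all 25 pairs.
A + A = {-10, -6, -2, 3, 6, 7, 9, 10, 13, 16, 19, 22, 25, 28}, so |A + A| = 14.
K = |A + A| / |A| = 14/5 (already in lowest terms) ≈ 2.8000.
Reference: AP of size 5 gives K = 9/5 ≈ 1.8000; a fully generic set of size 5 gives K ≈ 3.0000.

|A| = 5, |A + A| = 14, K = 14/5.


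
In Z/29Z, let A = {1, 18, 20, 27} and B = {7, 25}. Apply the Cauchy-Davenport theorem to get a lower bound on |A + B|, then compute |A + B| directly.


Cauchy-Davenport: |A + B| ≥ min(p, |A| + |B| - 1) for A, B nonempty in Z/pZ.
|A| = 4, |B| = 2, p = 29.
CD lower bound = min(29, 4 + 2 - 1) = min(29, 5) = 5.
Compute A + B mod 29 directly:
a = 1: 1+7=8, 1+25=26
a = 18: 18+7=25, 18+25=14
a = 20: 20+7=27, 20+25=16
a = 27: 27+7=5, 27+25=23
A + B = {5, 8, 14, 16, 23, 25, 26, 27}, so |A + B| = 8.
Verify: 8 ≥ 5? Yes ✓.

CD lower bound = 5, actual |A + B| = 8.


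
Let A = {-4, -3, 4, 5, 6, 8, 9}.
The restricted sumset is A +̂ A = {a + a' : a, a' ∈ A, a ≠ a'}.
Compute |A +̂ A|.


Restricted sumset: A +̂ A = {a + a' : a ∈ A, a' ∈ A, a ≠ a'}.
Equivalently, take A + A and drop any sum 2a that is achievable ONLY as a + a for a ∈ A (i.e. sums representable only with equal summands).
Enumerate pairs (a, a') with a < a' (symmetric, so each unordered pair gives one sum; this covers all a ≠ a'):
  -4 + -3 = -7
  -4 + 4 = 0
  -4 + 5 = 1
  -4 + 6 = 2
  -4 + 8 = 4
  -4 + 9 = 5
  -3 + 4 = 1
  -3 + 5 = 2
  -3 + 6 = 3
  -3 + 8 = 5
  -3 + 9 = 6
  4 + 5 = 9
  4 + 6 = 10
  4 + 8 = 12
  4 + 9 = 13
  5 + 6 = 11
  5 + 8 = 13
  5 + 9 = 14
  6 + 8 = 14
  6 + 9 = 15
  8 + 9 = 17
Collected distinct sums: {-7, 0, 1, 2, 3, 4, 5, 6, 9, 10, 11, 12, 13, 14, 15, 17}
|A +̂ A| = 16
(Reference bound: |A +̂ A| ≥ 2|A| - 3 for |A| ≥ 2, with |A| = 7 giving ≥ 11.)

|A +̂ A| = 16


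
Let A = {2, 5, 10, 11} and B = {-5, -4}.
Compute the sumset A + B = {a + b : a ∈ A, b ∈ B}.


A + B = {a + b : a ∈ A, b ∈ B}.
Enumerate all |A|·|B| = 4·2 = 8 pairs (a, b) and collect distinct sums.
a = 2: 2+-5=-3, 2+-4=-2
a = 5: 5+-5=0, 5+-4=1
a = 10: 10+-5=5, 10+-4=6
a = 11: 11+-5=6, 11+-4=7
Collecting distinct sums: A + B = {-3, -2, 0, 1, 5, 6, 7}
|A + B| = 7

A + B = {-3, -2, 0, 1, 5, 6, 7}


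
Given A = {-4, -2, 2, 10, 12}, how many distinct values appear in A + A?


A + A = {a + a' : a, a' ∈ A}; |A| = 5.
General bounds: 2|A| - 1 ≤ |A + A| ≤ |A|(|A|+1)/2, i.e. 9 ≤ |A + A| ≤ 15.
Lower bound 2|A|-1 is attained iff A is an arithmetic progression.
Enumerate sums a + a' for a ≤ a' (symmetric, so this suffices):
a = -4: -4+-4=-8, -4+-2=-6, -4+2=-2, -4+10=6, -4+12=8
a = -2: -2+-2=-4, -2+2=0, -2+10=8, -2+12=10
a = 2: 2+2=4, 2+10=12, 2+12=14
a = 10: 10+10=20, 10+12=22
a = 12: 12+12=24
Distinct sums: {-8, -6, -4, -2, 0, 4, 6, 8, 10, 12, 14, 20, 22, 24}
|A + A| = 14

|A + A| = 14


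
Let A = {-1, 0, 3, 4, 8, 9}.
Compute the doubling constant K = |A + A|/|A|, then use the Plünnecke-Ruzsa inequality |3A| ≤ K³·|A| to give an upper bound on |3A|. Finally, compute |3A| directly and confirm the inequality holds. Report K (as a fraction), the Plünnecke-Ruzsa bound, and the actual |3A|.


|A| = 6.
Step 1: Compute A + A by enumerating all 36 pairs.
A + A = {-2, -1, 0, 2, 3, 4, 6, 7, 8, 9, 11, 12, 13, 16, 17, 18}, so |A + A| = 16.
Step 2: Doubling constant K = |A + A|/|A| = 16/6 = 16/6 ≈ 2.6667.
Step 3: Plünnecke-Ruzsa gives |3A| ≤ K³·|A| = (2.6667)³ · 6 ≈ 113.7778.
Step 4: Compute 3A = A + A + A directly by enumerating all triples (a,b,c) ∈ A³; |3A| = 30.
Step 5: Check 30 ≤ 113.7778? Yes ✓.

K = 16/6, Plünnecke-Ruzsa bound K³|A| ≈ 113.7778, |3A| = 30, inequality holds.


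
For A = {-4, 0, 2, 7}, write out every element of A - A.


A - A = {a - a' : a, a' ∈ A}.
Compute a - a' for each ordered pair (a, a'):
a = -4: -4--4=0, -4-0=-4, -4-2=-6, -4-7=-11
a = 0: 0--4=4, 0-0=0, 0-2=-2, 0-7=-7
a = 2: 2--4=6, 2-0=2, 2-2=0, 2-7=-5
a = 7: 7--4=11, 7-0=7, 7-2=5, 7-7=0
Collecting distinct values (and noting 0 appears from a-a):
A - A = {-11, -7, -6, -5, -4, -2, 0, 2, 4, 5, 6, 7, 11}
|A - A| = 13

A - A = {-11, -7, -6, -5, -4, -2, 0, 2, 4, 5, 6, 7, 11}


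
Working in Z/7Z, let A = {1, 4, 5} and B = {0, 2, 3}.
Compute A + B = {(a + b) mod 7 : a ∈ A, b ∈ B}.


Work in Z/7Z: reduce every sum a + b modulo 7.
Enumerate all 9 pairs:
a = 1: 1+0=1, 1+2=3, 1+3=4
a = 4: 4+0=4, 4+2=6, 4+3=0
a = 5: 5+0=5, 5+2=0, 5+3=1
Distinct residues collected: {0, 1, 3, 4, 5, 6}
|A + B| = 6 (out of 7 total residues).

A + B = {0, 1, 3, 4, 5, 6}


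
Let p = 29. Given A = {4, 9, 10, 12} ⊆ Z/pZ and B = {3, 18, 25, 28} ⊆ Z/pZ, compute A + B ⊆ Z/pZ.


Work in Z/29Z: reduce every sum a + b modulo 29.
Enumerate all 16 pairs:
a = 4: 4+3=7, 4+18=22, 4+25=0, 4+28=3
a = 9: 9+3=12, 9+18=27, 9+25=5, 9+28=8
a = 10: 10+3=13, 10+18=28, 10+25=6, 10+28=9
a = 12: 12+3=15, 12+18=1, 12+25=8, 12+28=11
Distinct residues collected: {0, 1, 3, 5, 6, 7, 8, 9, 11, 12, 13, 15, 22, 27, 28}
|A + B| = 15 (out of 29 total residues).

A + B = {0, 1, 3, 5, 6, 7, 8, 9, 11, 12, 13, 15, 22, 27, 28}


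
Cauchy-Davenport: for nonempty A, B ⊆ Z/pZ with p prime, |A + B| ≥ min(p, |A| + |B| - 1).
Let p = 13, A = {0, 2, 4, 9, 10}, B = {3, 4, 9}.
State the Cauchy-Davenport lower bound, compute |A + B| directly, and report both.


Cauchy-Davenport: |A + B| ≥ min(p, |A| + |B| - 1) for A, B nonempty in Z/pZ.
|A| = 5, |B| = 3, p = 13.
CD lower bound = min(13, 5 + 3 - 1) = min(13, 7) = 7.
Compute A + B mod 13 directly:
a = 0: 0+3=3, 0+4=4, 0+9=9
a = 2: 2+3=5, 2+4=6, 2+9=11
a = 4: 4+3=7, 4+4=8, 4+9=0
a = 9: 9+3=12, 9+4=0, 9+9=5
a = 10: 10+3=0, 10+4=1, 10+9=6
A + B = {0, 1, 3, 4, 5, 6, 7, 8, 9, 11, 12}, so |A + B| = 11.
Verify: 11 ≥ 7? Yes ✓.

CD lower bound = 7, actual |A + B| = 11.


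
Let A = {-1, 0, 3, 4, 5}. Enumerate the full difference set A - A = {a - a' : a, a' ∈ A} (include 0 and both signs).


A - A = {a - a' : a, a' ∈ A}.
Compute a - a' for each ordered pair (a, a'):
a = -1: -1--1=0, -1-0=-1, -1-3=-4, -1-4=-5, -1-5=-6
a = 0: 0--1=1, 0-0=0, 0-3=-3, 0-4=-4, 0-5=-5
a = 3: 3--1=4, 3-0=3, 3-3=0, 3-4=-1, 3-5=-2
a = 4: 4--1=5, 4-0=4, 4-3=1, 4-4=0, 4-5=-1
a = 5: 5--1=6, 5-0=5, 5-3=2, 5-4=1, 5-5=0
Collecting distinct values (and noting 0 appears from a-a):
A - A = {-6, -5, -4, -3, -2, -1, 0, 1, 2, 3, 4, 5, 6}
|A - A| = 13

A - A = {-6, -5, -4, -3, -2, -1, 0, 1, 2, 3, 4, 5, 6}


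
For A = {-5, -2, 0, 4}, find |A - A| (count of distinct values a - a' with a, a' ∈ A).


A - A = {a - a' : a, a' ∈ A}; |A| = 4.
Bounds: 2|A|-1 ≤ |A - A| ≤ |A|² - |A| + 1, i.e. 7 ≤ |A - A| ≤ 13.
Note: 0 ∈ A - A always (from a - a). The set is symmetric: if d ∈ A - A then -d ∈ A - A.
Enumerate nonzero differences d = a - a' with a > a' (then include -d):
Positive differences: {2, 3, 4, 5, 6, 9}
Full difference set: {0} ∪ (positive diffs) ∪ (negative diffs).
|A - A| = 1 + 2·6 = 13 (matches direct enumeration: 13).

|A - A| = 13


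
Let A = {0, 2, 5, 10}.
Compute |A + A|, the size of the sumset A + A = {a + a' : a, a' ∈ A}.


A + A = {a + a' : a, a' ∈ A}; |A| = 4.
General bounds: 2|A| - 1 ≤ |A + A| ≤ |A|(|A|+1)/2, i.e. 7 ≤ |A + A| ≤ 10.
Lower bound 2|A|-1 is attained iff A is an arithmetic progression.
Enumerate sums a + a' for a ≤ a' (symmetric, so this suffices):
a = 0: 0+0=0, 0+2=2, 0+5=5, 0+10=10
a = 2: 2+2=4, 2+5=7, 2+10=12
a = 5: 5+5=10, 5+10=15
a = 10: 10+10=20
Distinct sums: {0, 2, 4, 5, 7, 10, 12, 15, 20}
|A + A| = 9

|A + A| = 9


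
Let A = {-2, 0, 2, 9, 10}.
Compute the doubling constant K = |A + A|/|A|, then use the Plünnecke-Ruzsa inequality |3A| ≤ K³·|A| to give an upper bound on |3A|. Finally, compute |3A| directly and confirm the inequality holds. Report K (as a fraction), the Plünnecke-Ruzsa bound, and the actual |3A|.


|A| = 5.
Step 1: Compute A + A by enumerating all 25 pairs.
A + A = {-4, -2, 0, 2, 4, 7, 8, 9, 10, 11, 12, 18, 19, 20}, so |A + A| = 14.
Step 2: Doubling constant K = |A + A|/|A| = 14/5 = 14/5 ≈ 2.8000.
Step 3: Plünnecke-Ruzsa gives |3A| ≤ K³·|A| = (2.8000)³ · 5 ≈ 109.7600.
Step 4: Compute 3A = A + A + A directly by enumerating all triples (a,b,c) ∈ A³; |3A| = 27.
Step 5: Check 27 ≤ 109.7600? Yes ✓.

K = 14/5, Plünnecke-Ruzsa bound K³|A| ≈ 109.7600, |3A| = 27, inequality holds.


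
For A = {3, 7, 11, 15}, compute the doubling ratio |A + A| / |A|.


|A| = 4.
Compute A + A by enumerating all 16 pairs.
A + A = {6, 10, 14, 18, 22, 26, 30}, so |A + A| = 7.
K = |A + A| / |A| = 7/4 (already in lowest terms) ≈ 1.7500.
Reference: AP of size 4 gives K = 7/4 ≈ 1.7500; a fully generic set of size 4 gives K ≈ 2.5000.

|A| = 4, |A + A| = 7, K = 7/4.


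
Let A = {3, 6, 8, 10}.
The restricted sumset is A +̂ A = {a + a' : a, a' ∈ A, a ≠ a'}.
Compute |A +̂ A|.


Restricted sumset: A +̂ A = {a + a' : a ∈ A, a' ∈ A, a ≠ a'}.
Equivalently, take A + A and drop any sum 2a that is achievable ONLY as a + a for a ∈ A (i.e. sums representable only with equal summands).
Enumerate pairs (a, a') with a < a' (symmetric, so each unordered pair gives one sum; this covers all a ≠ a'):
  3 + 6 = 9
  3 + 8 = 11
  3 + 10 = 13
  6 + 8 = 14
  6 + 10 = 16
  8 + 10 = 18
Collected distinct sums: {9, 11, 13, 14, 16, 18}
|A +̂ A| = 6
(Reference bound: |A +̂ A| ≥ 2|A| - 3 for |A| ≥ 2, with |A| = 4 giving ≥ 5.)

|A +̂ A| = 6


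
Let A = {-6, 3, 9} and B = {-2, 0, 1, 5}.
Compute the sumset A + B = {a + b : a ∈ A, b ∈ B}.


A + B = {a + b : a ∈ A, b ∈ B}.
Enumerate all |A|·|B| = 3·4 = 12 pairs (a, b) and collect distinct sums.
a = -6: -6+-2=-8, -6+0=-6, -6+1=-5, -6+5=-1
a = 3: 3+-2=1, 3+0=3, 3+1=4, 3+5=8
a = 9: 9+-2=7, 9+0=9, 9+1=10, 9+5=14
Collecting distinct sums: A + B = {-8, -6, -5, -1, 1, 3, 4, 7, 8, 9, 10, 14}
|A + B| = 12

A + B = {-8, -6, -5, -1, 1, 3, 4, 7, 8, 9, 10, 14}


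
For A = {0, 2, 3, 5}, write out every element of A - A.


A - A = {a - a' : a, a' ∈ A}.
Compute a - a' for each ordered pair (a, a'):
a = 0: 0-0=0, 0-2=-2, 0-3=-3, 0-5=-5
a = 2: 2-0=2, 2-2=0, 2-3=-1, 2-5=-3
a = 3: 3-0=3, 3-2=1, 3-3=0, 3-5=-2
a = 5: 5-0=5, 5-2=3, 5-3=2, 5-5=0
Collecting distinct values (and noting 0 appears from a-a):
A - A = {-5, -3, -2, -1, 0, 1, 2, 3, 5}
|A - A| = 9

A - A = {-5, -3, -2, -1, 0, 1, 2, 3, 5}


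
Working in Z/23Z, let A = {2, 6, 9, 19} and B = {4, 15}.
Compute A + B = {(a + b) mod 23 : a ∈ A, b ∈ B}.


Work in Z/23Z: reduce every sum a + b modulo 23.
Enumerate all 8 pairs:
a = 2: 2+4=6, 2+15=17
a = 6: 6+4=10, 6+15=21
a = 9: 9+4=13, 9+15=1
a = 19: 19+4=0, 19+15=11
Distinct residues collected: {0, 1, 6, 10, 11, 13, 17, 21}
|A + B| = 8 (out of 23 total residues).

A + B = {0, 1, 6, 10, 11, 13, 17, 21}


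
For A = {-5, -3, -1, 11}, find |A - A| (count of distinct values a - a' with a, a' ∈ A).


A - A = {a - a' : a, a' ∈ A}; |A| = 4.
Bounds: 2|A|-1 ≤ |A - A| ≤ |A|² - |A| + 1, i.e. 7 ≤ |A - A| ≤ 13.
Note: 0 ∈ A - A always (from a - a). The set is symmetric: if d ∈ A - A then -d ∈ A - A.
Enumerate nonzero differences d = a - a' with a > a' (then include -d):
Positive differences: {2, 4, 12, 14, 16}
Full difference set: {0} ∪ (positive diffs) ∪ (negative diffs).
|A - A| = 1 + 2·5 = 11 (matches direct enumeration: 11).

|A - A| = 11


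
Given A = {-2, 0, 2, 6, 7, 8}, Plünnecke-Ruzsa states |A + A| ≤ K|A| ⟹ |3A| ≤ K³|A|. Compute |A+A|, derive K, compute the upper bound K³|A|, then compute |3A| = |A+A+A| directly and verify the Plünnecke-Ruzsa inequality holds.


|A| = 6.
Step 1: Compute A + A by enumerating all 36 pairs.
A + A = {-4, -2, 0, 2, 4, 5, 6, 7, 8, 9, 10, 12, 13, 14, 15, 16}, so |A + A| = 16.
Step 2: Doubling constant K = |A + A|/|A| = 16/6 = 16/6 ≈ 2.6667.
Step 3: Plünnecke-Ruzsa gives |3A| ≤ K³·|A| = (2.6667)³ · 6 ≈ 113.7778.
Step 4: Compute 3A = A + A + A directly by enumerating all triples (a,b,c) ∈ A³; |3A| = 27.
Step 5: Check 27 ≤ 113.7778? Yes ✓.

K = 16/6, Plünnecke-Ruzsa bound K³|A| ≈ 113.7778, |3A| = 27, inequality holds.


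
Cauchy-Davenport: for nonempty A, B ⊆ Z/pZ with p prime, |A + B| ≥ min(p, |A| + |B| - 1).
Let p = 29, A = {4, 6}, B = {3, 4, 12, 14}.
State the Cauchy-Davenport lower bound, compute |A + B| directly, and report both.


Cauchy-Davenport: |A + B| ≥ min(p, |A| + |B| - 1) for A, B nonempty in Z/pZ.
|A| = 2, |B| = 4, p = 29.
CD lower bound = min(29, 2 + 4 - 1) = min(29, 5) = 5.
Compute A + B mod 29 directly:
a = 4: 4+3=7, 4+4=8, 4+12=16, 4+14=18
a = 6: 6+3=9, 6+4=10, 6+12=18, 6+14=20
A + B = {7, 8, 9, 10, 16, 18, 20}, so |A + B| = 7.
Verify: 7 ≥ 5? Yes ✓.

CD lower bound = 5, actual |A + B| = 7.


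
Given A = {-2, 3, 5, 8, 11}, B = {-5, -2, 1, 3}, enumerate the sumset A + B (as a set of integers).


A + B = {a + b : a ∈ A, b ∈ B}.
Enumerate all |A|·|B| = 5·4 = 20 pairs (a, b) and collect distinct sums.
a = -2: -2+-5=-7, -2+-2=-4, -2+1=-1, -2+3=1
a = 3: 3+-5=-2, 3+-2=1, 3+1=4, 3+3=6
a = 5: 5+-5=0, 5+-2=3, 5+1=6, 5+3=8
a = 8: 8+-5=3, 8+-2=6, 8+1=9, 8+3=11
a = 11: 11+-5=6, 11+-2=9, 11+1=12, 11+3=14
Collecting distinct sums: A + B = {-7, -4, -2, -1, 0, 1, 3, 4, 6, 8, 9, 11, 12, 14}
|A + B| = 14

A + B = {-7, -4, -2, -1, 0, 1, 3, 4, 6, 8, 9, 11, 12, 14}


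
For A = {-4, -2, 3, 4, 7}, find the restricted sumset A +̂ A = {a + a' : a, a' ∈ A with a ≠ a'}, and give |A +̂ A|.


Restricted sumset: A +̂ A = {a + a' : a ∈ A, a' ∈ A, a ≠ a'}.
Equivalently, take A + A and drop any sum 2a that is achievable ONLY as a + a for a ∈ A (i.e. sums representable only with equal summands).
Enumerate pairs (a, a') with a < a' (symmetric, so each unordered pair gives one sum; this covers all a ≠ a'):
  -4 + -2 = -6
  -4 + 3 = -1
  -4 + 4 = 0
  -4 + 7 = 3
  -2 + 3 = 1
  -2 + 4 = 2
  -2 + 7 = 5
  3 + 4 = 7
  3 + 7 = 10
  4 + 7 = 11
Collected distinct sums: {-6, -1, 0, 1, 2, 3, 5, 7, 10, 11}
|A +̂ A| = 10
(Reference bound: |A +̂ A| ≥ 2|A| - 3 for |A| ≥ 2, with |A| = 5 giving ≥ 7.)

|A +̂ A| = 10


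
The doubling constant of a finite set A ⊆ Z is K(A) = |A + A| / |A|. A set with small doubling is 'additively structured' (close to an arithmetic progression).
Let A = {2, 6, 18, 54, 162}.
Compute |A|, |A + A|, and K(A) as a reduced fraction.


|A| = 5.
Compute A + A by enumerating all 25 pairs.
A + A = {4, 8, 12, 20, 24, 36, 56, 60, 72, 108, 164, 168, 180, 216, 324}, so |A + A| = 15.
K = |A + A| / |A| = 15/5 = 3/1 ≈ 3.0000.
Reference: AP of size 5 gives K = 9/5 ≈ 1.8000; a fully generic set of size 5 gives K ≈ 3.0000.

|A| = 5, |A + A| = 15, K = 15/5 = 3/1.


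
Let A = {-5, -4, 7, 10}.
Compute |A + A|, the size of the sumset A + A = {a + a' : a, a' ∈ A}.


A + A = {a + a' : a, a' ∈ A}; |A| = 4.
General bounds: 2|A| - 1 ≤ |A + A| ≤ |A|(|A|+1)/2, i.e. 7 ≤ |A + A| ≤ 10.
Lower bound 2|A|-1 is attained iff A is an arithmetic progression.
Enumerate sums a + a' for a ≤ a' (symmetric, so this suffices):
a = -5: -5+-5=-10, -5+-4=-9, -5+7=2, -5+10=5
a = -4: -4+-4=-8, -4+7=3, -4+10=6
a = 7: 7+7=14, 7+10=17
a = 10: 10+10=20
Distinct sums: {-10, -9, -8, 2, 3, 5, 6, 14, 17, 20}
|A + A| = 10

|A + A| = 10


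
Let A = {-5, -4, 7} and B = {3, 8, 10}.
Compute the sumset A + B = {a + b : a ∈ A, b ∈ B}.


A + B = {a + b : a ∈ A, b ∈ B}.
Enumerate all |A|·|B| = 3·3 = 9 pairs (a, b) and collect distinct sums.
a = -5: -5+3=-2, -5+8=3, -5+10=5
a = -4: -4+3=-1, -4+8=4, -4+10=6
a = 7: 7+3=10, 7+8=15, 7+10=17
Collecting distinct sums: A + B = {-2, -1, 3, 4, 5, 6, 10, 15, 17}
|A + B| = 9

A + B = {-2, -1, 3, 4, 5, 6, 10, 15, 17}


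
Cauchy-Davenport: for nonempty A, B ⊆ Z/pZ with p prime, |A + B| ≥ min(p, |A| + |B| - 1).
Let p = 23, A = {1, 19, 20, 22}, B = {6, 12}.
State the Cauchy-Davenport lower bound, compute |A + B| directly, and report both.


Cauchy-Davenport: |A + B| ≥ min(p, |A| + |B| - 1) for A, B nonempty in Z/pZ.
|A| = 4, |B| = 2, p = 23.
CD lower bound = min(23, 4 + 2 - 1) = min(23, 5) = 5.
Compute A + B mod 23 directly:
a = 1: 1+6=7, 1+12=13
a = 19: 19+6=2, 19+12=8
a = 20: 20+6=3, 20+12=9
a = 22: 22+6=5, 22+12=11
A + B = {2, 3, 5, 7, 8, 9, 11, 13}, so |A + B| = 8.
Verify: 8 ≥ 5? Yes ✓.

CD lower bound = 5, actual |A + B| = 8.


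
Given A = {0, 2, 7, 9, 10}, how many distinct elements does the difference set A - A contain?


A - A = {a - a' : a, a' ∈ A}; |A| = 5.
Bounds: 2|A|-1 ≤ |A - A| ≤ |A|² - |A| + 1, i.e. 9 ≤ |A - A| ≤ 21.
Note: 0 ∈ A - A always (from a - a). The set is symmetric: if d ∈ A - A then -d ∈ A - A.
Enumerate nonzero differences d = a - a' with a > a' (then include -d):
Positive differences: {1, 2, 3, 5, 7, 8, 9, 10}
Full difference set: {0} ∪ (positive diffs) ∪ (negative diffs).
|A - A| = 1 + 2·8 = 17 (matches direct enumeration: 17).

|A - A| = 17


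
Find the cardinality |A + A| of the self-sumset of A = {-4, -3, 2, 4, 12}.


A + A = {a + a' : a, a' ∈ A}; |A| = 5.
General bounds: 2|A| - 1 ≤ |A + A| ≤ |A|(|A|+1)/2, i.e. 9 ≤ |A + A| ≤ 15.
Lower bound 2|A|-1 is attained iff A is an arithmetic progression.
Enumerate sums a + a' for a ≤ a' (symmetric, so this suffices):
a = -4: -4+-4=-8, -4+-3=-7, -4+2=-2, -4+4=0, -4+12=8
a = -3: -3+-3=-6, -3+2=-1, -3+4=1, -3+12=9
a = 2: 2+2=4, 2+4=6, 2+12=14
a = 4: 4+4=8, 4+12=16
a = 12: 12+12=24
Distinct sums: {-8, -7, -6, -2, -1, 0, 1, 4, 6, 8, 9, 14, 16, 24}
|A + A| = 14

|A + A| = 14


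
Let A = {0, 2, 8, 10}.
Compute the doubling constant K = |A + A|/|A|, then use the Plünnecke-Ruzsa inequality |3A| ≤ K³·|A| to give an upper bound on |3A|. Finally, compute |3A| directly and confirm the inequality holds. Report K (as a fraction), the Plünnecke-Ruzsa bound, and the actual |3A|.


|A| = 4.
Step 1: Compute A + A by enumerating all 16 pairs.
A + A = {0, 2, 4, 8, 10, 12, 16, 18, 20}, so |A + A| = 9.
Step 2: Doubling constant K = |A + A|/|A| = 9/4 = 9/4 ≈ 2.2500.
Step 3: Plünnecke-Ruzsa gives |3A| ≤ K³·|A| = (2.2500)³ · 4 ≈ 45.5625.
Step 4: Compute 3A = A + A + A directly by enumerating all triples (a,b,c) ∈ A³; |3A| = 16.
Step 5: Check 16 ≤ 45.5625? Yes ✓.

K = 9/4, Plünnecke-Ruzsa bound K³|A| ≈ 45.5625, |3A| = 16, inequality holds.


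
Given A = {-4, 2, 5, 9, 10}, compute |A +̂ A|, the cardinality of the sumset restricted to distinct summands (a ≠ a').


Restricted sumset: A +̂ A = {a + a' : a ∈ A, a' ∈ A, a ≠ a'}.
Equivalently, take A + A and drop any sum 2a that is achievable ONLY as a + a for a ∈ A (i.e. sums representable only with equal summands).
Enumerate pairs (a, a') with a < a' (symmetric, so each unordered pair gives one sum; this covers all a ≠ a'):
  -4 + 2 = -2
  -4 + 5 = 1
  -4 + 9 = 5
  -4 + 10 = 6
  2 + 5 = 7
  2 + 9 = 11
  2 + 10 = 12
  5 + 9 = 14
  5 + 10 = 15
  9 + 10 = 19
Collected distinct sums: {-2, 1, 5, 6, 7, 11, 12, 14, 15, 19}
|A +̂ A| = 10
(Reference bound: |A +̂ A| ≥ 2|A| - 3 for |A| ≥ 2, with |A| = 5 giving ≥ 7.)

|A +̂ A| = 10


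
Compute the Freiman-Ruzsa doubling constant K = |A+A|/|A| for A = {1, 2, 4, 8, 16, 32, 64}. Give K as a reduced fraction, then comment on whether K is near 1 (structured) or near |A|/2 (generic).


|A| = 7.
Compute A + A by enumerating all 49 pairs.
A + A = {2, 3, 4, 5, 6, 8, 9, 10, 12, 16, 17, 18, 20, 24, 32, 33, 34, 36, 40, 48, 64, 65, 66, 68, 72, 80, 96, 128}, so |A + A| = 28.
K = |A + A| / |A| = 28/7 = 4/1 ≈ 4.0000.
Reference: AP of size 7 gives K = 13/7 ≈ 1.8571; a fully generic set of size 7 gives K ≈ 4.0000.

|A| = 7, |A + A| = 28, K = 28/7 = 4/1.


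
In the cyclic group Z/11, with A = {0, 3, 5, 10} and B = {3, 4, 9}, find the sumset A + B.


Work in Z/11Z: reduce every sum a + b modulo 11.
Enumerate all 12 pairs:
a = 0: 0+3=3, 0+4=4, 0+9=9
a = 3: 3+3=6, 3+4=7, 3+9=1
a = 5: 5+3=8, 5+4=9, 5+9=3
a = 10: 10+3=2, 10+4=3, 10+9=8
Distinct residues collected: {1, 2, 3, 4, 6, 7, 8, 9}
|A + B| = 8 (out of 11 total residues).

A + B = {1, 2, 3, 4, 6, 7, 8, 9}


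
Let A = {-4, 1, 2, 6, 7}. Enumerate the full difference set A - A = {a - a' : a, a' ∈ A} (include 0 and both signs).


A - A = {a - a' : a, a' ∈ A}.
Compute a - a' for each ordered pair (a, a'):
a = -4: -4--4=0, -4-1=-5, -4-2=-6, -4-6=-10, -4-7=-11
a = 1: 1--4=5, 1-1=0, 1-2=-1, 1-6=-5, 1-7=-6
a = 2: 2--4=6, 2-1=1, 2-2=0, 2-6=-4, 2-7=-5
a = 6: 6--4=10, 6-1=5, 6-2=4, 6-6=0, 6-7=-1
a = 7: 7--4=11, 7-1=6, 7-2=5, 7-6=1, 7-7=0
Collecting distinct values (and noting 0 appears from a-a):
A - A = {-11, -10, -6, -5, -4, -1, 0, 1, 4, 5, 6, 10, 11}
|A - A| = 13

A - A = {-11, -10, -6, -5, -4, -1, 0, 1, 4, 5, 6, 10, 11}


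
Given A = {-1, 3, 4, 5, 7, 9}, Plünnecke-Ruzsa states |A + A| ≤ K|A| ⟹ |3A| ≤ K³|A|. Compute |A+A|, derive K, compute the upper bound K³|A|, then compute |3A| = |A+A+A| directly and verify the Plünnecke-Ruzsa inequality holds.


|A| = 6.
Step 1: Compute A + A by enumerating all 36 pairs.
A + A = {-2, 2, 3, 4, 6, 7, 8, 9, 10, 11, 12, 13, 14, 16, 18}, so |A + A| = 15.
Step 2: Doubling constant K = |A + A|/|A| = 15/6 = 15/6 ≈ 2.5000.
Step 3: Plünnecke-Ruzsa gives |3A| ≤ K³·|A| = (2.5000)³ · 6 ≈ 93.7500.
Step 4: Compute 3A = A + A + A directly by enumerating all triples (a,b,c) ∈ A³; |3A| = 25.
Step 5: Check 25 ≤ 93.7500? Yes ✓.

K = 15/6, Plünnecke-Ruzsa bound K³|A| ≈ 93.7500, |3A| = 25, inequality holds.


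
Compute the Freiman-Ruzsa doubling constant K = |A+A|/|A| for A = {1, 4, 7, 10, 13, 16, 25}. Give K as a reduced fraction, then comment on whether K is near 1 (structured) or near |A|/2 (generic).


|A| = 7.
Compute A + A by enumerating all 49 pairs.
A + A = {2, 5, 8, 11, 14, 17, 20, 23, 26, 29, 32, 35, 38, 41, 50}, so |A + A| = 15.
K = |A + A| / |A| = 15/7 (already in lowest terms) ≈ 2.1429.
Reference: AP of size 7 gives K = 13/7 ≈ 1.8571; a fully generic set of size 7 gives K ≈ 4.0000.

|A| = 7, |A + A| = 15, K = 15/7.


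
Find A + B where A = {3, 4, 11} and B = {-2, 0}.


A + B = {a + b : a ∈ A, b ∈ B}.
Enumerate all |A|·|B| = 3·2 = 6 pairs (a, b) and collect distinct sums.
a = 3: 3+-2=1, 3+0=3
a = 4: 4+-2=2, 4+0=4
a = 11: 11+-2=9, 11+0=11
Collecting distinct sums: A + B = {1, 2, 3, 4, 9, 11}
|A + B| = 6

A + B = {1, 2, 3, 4, 9, 11}


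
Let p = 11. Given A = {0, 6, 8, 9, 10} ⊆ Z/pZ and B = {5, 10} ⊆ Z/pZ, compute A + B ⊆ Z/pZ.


Work in Z/11Z: reduce every sum a + b modulo 11.
Enumerate all 10 pairs:
a = 0: 0+5=5, 0+10=10
a = 6: 6+5=0, 6+10=5
a = 8: 8+5=2, 8+10=7
a = 9: 9+5=3, 9+10=8
a = 10: 10+5=4, 10+10=9
Distinct residues collected: {0, 2, 3, 4, 5, 7, 8, 9, 10}
|A + B| = 9 (out of 11 total residues).

A + B = {0, 2, 3, 4, 5, 7, 8, 9, 10}


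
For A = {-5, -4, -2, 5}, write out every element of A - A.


A - A = {a - a' : a, a' ∈ A}.
Compute a - a' for each ordered pair (a, a'):
a = -5: -5--5=0, -5--4=-1, -5--2=-3, -5-5=-10
a = -4: -4--5=1, -4--4=0, -4--2=-2, -4-5=-9
a = -2: -2--5=3, -2--4=2, -2--2=0, -2-5=-7
a = 5: 5--5=10, 5--4=9, 5--2=7, 5-5=0
Collecting distinct values (and noting 0 appears from a-a):
A - A = {-10, -9, -7, -3, -2, -1, 0, 1, 2, 3, 7, 9, 10}
|A - A| = 13

A - A = {-10, -9, -7, -3, -2, -1, 0, 1, 2, 3, 7, 9, 10}


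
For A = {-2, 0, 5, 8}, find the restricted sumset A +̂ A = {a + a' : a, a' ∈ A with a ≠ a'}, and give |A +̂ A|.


Restricted sumset: A +̂ A = {a + a' : a ∈ A, a' ∈ A, a ≠ a'}.
Equivalently, take A + A and drop any sum 2a that is achievable ONLY as a + a for a ∈ A (i.e. sums representable only with equal summands).
Enumerate pairs (a, a') with a < a' (symmetric, so each unordered pair gives one sum; this covers all a ≠ a'):
  -2 + 0 = -2
  -2 + 5 = 3
  -2 + 8 = 6
  0 + 5 = 5
  0 + 8 = 8
  5 + 8 = 13
Collected distinct sums: {-2, 3, 5, 6, 8, 13}
|A +̂ A| = 6
(Reference bound: |A +̂ A| ≥ 2|A| - 3 for |A| ≥ 2, with |A| = 4 giving ≥ 5.)

|A +̂ A| = 6


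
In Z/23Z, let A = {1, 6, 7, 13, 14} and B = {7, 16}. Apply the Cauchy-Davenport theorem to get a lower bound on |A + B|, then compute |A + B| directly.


Cauchy-Davenport: |A + B| ≥ min(p, |A| + |B| - 1) for A, B nonempty in Z/pZ.
|A| = 5, |B| = 2, p = 23.
CD lower bound = min(23, 5 + 2 - 1) = min(23, 6) = 6.
Compute A + B mod 23 directly:
a = 1: 1+7=8, 1+16=17
a = 6: 6+7=13, 6+16=22
a = 7: 7+7=14, 7+16=0
a = 13: 13+7=20, 13+16=6
a = 14: 14+7=21, 14+16=7
A + B = {0, 6, 7, 8, 13, 14, 17, 20, 21, 22}, so |A + B| = 10.
Verify: 10 ≥ 6? Yes ✓.

CD lower bound = 6, actual |A + B| = 10.


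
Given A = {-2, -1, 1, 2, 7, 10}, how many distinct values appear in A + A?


A + A = {a + a' : a, a' ∈ A}; |A| = 6.
General bounds: 2|A| - 1 ≤ |A + A| ≤ |A|(|A|+1)/2, i.e. 11 ≤ |A + A| ≤ 21.
Lower bound 2|A|-1 is attained iff A is an arithmetic progression.
Enumerate sums a + a' for a ≤ a' (symmetric, so this suffices):
a = -2: -2+-2=-4, -2+-1=-3, -2+1=-1, -2+2=0, -2+7=5, -2+10=8
a = -1: -1+-1=-2, -1+1=0, -1+2=1, -1+7=6, -1+10=9
a = 1: 1+1=2, 1+2=3, 1+7=8, 1+10=11
a = 2: 2+2=4, 2+7=9, 2+10=12
a = 7: 7+7=14, 7+10=17
a = 10: 10+10=20
Distinct sums: {-4, -3, -2, -1, 0, 1, 2, 3, 4, 5, 6, 8, 9, 11, 12, 14, 17, 20}
|A + A| = 18

|A + A| = 18


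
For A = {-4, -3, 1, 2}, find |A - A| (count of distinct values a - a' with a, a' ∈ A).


A - A = {a - a' : a, a' ∈ A}; |A| = 4.
Bounds: 2|A|-1 ≤ |A - A| ≤ |A|² - |A| + 1, i.e. 7 ≤ |A - A| ≤ 13.
Note: 0 ∈ A - A always (from a - a). The set is symmetric: if d ∈ A - A then -d ∈ A - A.
Enumerate nonzero differences d = a - a' with a > a' (then include -d):
Positive differences: {1, 4, 5, 6}
Full difference set: {0} ∪ (positive diffs) ∪ (negative diffs).
|A - A| = 1 + 2·4 = 9 (matches direct enumeration: 9).

|A - A| = 9


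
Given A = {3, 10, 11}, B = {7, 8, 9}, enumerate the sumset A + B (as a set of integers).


A + B = {a + b : a ∈ A, b ∈ B}.
Enumerate all |A|·|B| = 3·3 = 9 pairs (a, b) and collect distinct sums.
a = 3: 3+7=10, 3+8=11, 3+9=12
a = 10: 10+7=17, 10+8=18, 10+9=19
a = 11: 11+7=18, 11+8=19, 11+9=20
Collecting distinct sums: A + B = {10, 11, 12, 17, 18, 19, 20}
|A + B| = 7

A + B = {10, 11, 12, 17, 18, 19, 20}


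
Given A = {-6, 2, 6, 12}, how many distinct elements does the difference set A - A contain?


A - A = {a - a' : a, a' ∈ A}; |A| = 4.
Bounds: 2|A|-1 ≤ |A - A| ≤ |A|² - |A| + 1, i.e. 7 ≤ |A - A| ≤ 13.
Note: 0 ∈ A - A always (from a - a). The set is symmetric: if d ∈ A - A then -d ∈ A - A.
Enumerate nonzero differences d = a - a' with a > a' (then include -d):
Positive differences: {4, 6, 8, 10, 12, 18}
Full difference set: {0} ∪ (positive diffs) ∪ (negative diffs).
|A - A| = 1 + 2·6 = 13 (matches direct enumeration: 13).

|A - A| = 13


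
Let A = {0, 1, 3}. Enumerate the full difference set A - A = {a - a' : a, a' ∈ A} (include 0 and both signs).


A - A = {a - a' : a, a' ∈ A}.
Compute a - a' for each ordered pair (a, a'):
a = 0: 0-0=0, 0-1=-1, 0-3=-3
a = 1: 1-0=1, 1-1=0, 1-3=-2
a = 3: 3-0=3, 3-1=2, 3-3=0
Collecting distinct values (and noting 0 appears from a-a):
A - A = {-3, -2, -1, 0, 1, 2, 3}
|A - A| = 7

A - A = {-3, -2, -1, 0, 1, 2, 3}


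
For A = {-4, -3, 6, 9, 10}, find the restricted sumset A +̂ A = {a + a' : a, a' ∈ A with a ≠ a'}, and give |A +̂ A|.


Restricted sumset: A +̂ A = {a + a' : a ∈ A, a' ∈ A, a ≠ a'}.
Equivalently, take A + A and drop any sum 2a that is achievable ONLY as a + a for a ∈ A (i.e. sums representable only with equal summands).
Enumerate pairs (a, a') with a < a' (symmetric, so each unordered pair gives one sum; this covers all a ≠ a'):
  -4 + -3 = -7
  -4 + 6 = 2
  -4 + 9 = 5
  -4 + 10 = 6
  -3 + 6 = 3
  -3 + 9 = 6
  -3 + 10 = 7
  6 + 9 = 15
  6 + 10 = 16
  9 + 10 = 19
Collected distinct sums: {-7, 2, 3, 5, 6, 7, 15, 16, 19}
|A +̂ A| = 9
(Reference bound: |A +̂ A| ≥ 2|A| - 3 for |A| ≥ 2, with |A| = 5 giving ≥ 7.)

|A +̂ A| = 9


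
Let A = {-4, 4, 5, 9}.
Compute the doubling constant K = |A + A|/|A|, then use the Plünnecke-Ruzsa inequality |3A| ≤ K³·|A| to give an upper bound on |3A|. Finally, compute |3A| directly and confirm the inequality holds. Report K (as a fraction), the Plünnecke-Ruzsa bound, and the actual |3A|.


|A| = 4.
Step 1: Compute A + A by enumerating all 16 pairs.
A + A = {-8, 0, 1, 5, 8, 9, 10, 13, 14, 18}, so |A + A| = 10.
Step 2: Doubling constant K = |A + A|/|A| = 10/4 = 10/4 ≈ 2.5000.
Step 3: Plünnecke-Ruzsa gives |3A| ≤ K³·|A| = (2.5000)³ · 4 ≈ 62.5000.
Step 4: Compute 3A = A + A + A directly by enumerating all triples (a,b,c) ∈ A³; |3A| = 19.
Step 5: Check 19 ≤ 62.5000? Yes ✓.

K = 10/4, Plünnecke-Ruzsa bound K³|A| ≈ 62.5000, |3A| = 19, inequality holds.


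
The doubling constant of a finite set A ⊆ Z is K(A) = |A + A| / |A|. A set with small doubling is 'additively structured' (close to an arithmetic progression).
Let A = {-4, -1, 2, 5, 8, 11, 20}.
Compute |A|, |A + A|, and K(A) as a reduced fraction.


|A| = 7.
Compute A + A by enumerating all 49 pairs.
A + A = {-8, -5, -2, 1, 4, 7, 10, 13, 16, 19, 22, 25, 28, 31, 40}, so |A + A| = 15.
K = |A + A| / |A| = 15/7 (already in lowest terms) ≈ 2.1429.
Reference: AP of size 7 gives K = 13/7 ≈ 1.8571; a fully generic set of size 7 gives K ≈ 4.0000.

|A| = 7, |A + A| = 15, K = 15/7.


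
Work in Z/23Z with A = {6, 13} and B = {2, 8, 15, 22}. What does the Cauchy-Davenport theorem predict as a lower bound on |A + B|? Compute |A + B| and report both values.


Cauchy-Davenport: |A + B| ≥ min(p, |A| + |B| - 1) for A, B nonempty in Z/pZ.
|A| = 2, |B| = 4, p = 23.
CD lower bound = min(23, 2 + 4 - 1) = min(23, 5) = 5.
Compute A + B mod 23 directly:
a = 6: 6+2=8, 6+8=14, 6+15=21, 6+22=5
a = 13: 13+2=15, 13+8=21, 13+15=5, 13+22=12
A + B = {5, 8, 12, 14, 15, 21}, so |A + B| = 6.
Verify: 6 ≥ 5? Yes ✓.

CD lower bound = 5, actual |A + B| = 6.


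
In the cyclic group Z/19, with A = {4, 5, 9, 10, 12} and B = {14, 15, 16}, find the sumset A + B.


Work in Z/19Z: reduce every sum a + b modulo 19.
Enumerate all 15 pairs:
a = 4: 4+14=18, 4+15=0, 4+16=1
a = 5: 5+14=0, 5+15=1, 5+16=2
a = 9: 9+14=4, 9+15=5, 9+16=6
a = 10: 10+14=5, 10+15=6, 10+16=7
a = 12: 12+14=7, 12+15=8, 12+16=9
Distinct residues collected: {0, 1, 2, 4, 5, 6, 7, 8, 9, 18}
|A + B| = 10 (out of 19 total residues).

A + B = {0, 1, 2, 4, 5, 6, 7, 8, 9, 18}


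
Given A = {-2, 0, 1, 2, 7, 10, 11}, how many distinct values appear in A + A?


A + A = {a + a' : a, a' ∈ A}; |A| = 7.
General bounds: 2|A| - 1 ≤ |A + A| ≤ |A|(|A|+1)/2, i.e. 13 ≤ |A + A| ≤ 28.
Lower bound 2|A|-1 is attained iff A is an arithmetic progression.
Enumerate sums a + a' for a ≤ a' (symmetric, so this suffices):
a = -2: -2+-2=-4, -2+0=-2, -2+1=-1, -2+2=0, -2+7=5, -2+10=8, -2+11=9
a = 0: 0+0=0, 0+1=1, 0+2=2, 0+7=7, 0+10=10, 0+11=11
a = 1: 1+1=2, 1+2=3, 1+7=8, 1+10=11, 1+11=12
a = 2: 2+2=4, 2+7=9, 2+10=12, 2+11=13
a = 7: 7+7=14, 7+10=17, 7+11=18
a = 10: 10+10=20, 10+11=21
a = 11: 11+11=22
Distinct sums: {-4, -2, -1, 0, 1, 2, 3, 4, 5, 7, 8, 9, 10, 11, 12, 13, 14, 17, 18, 20, 21, 22}
|A + A| = 22

|A + A| = 22


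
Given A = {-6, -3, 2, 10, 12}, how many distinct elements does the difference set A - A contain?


A - A = {a - a' : a, a' ∈ A}; |A| = 5.
Bounds: 2|A|-1 ≤ |A - A| ≤ |A|² - |A| + 1, i.e. 9 ≤ |A - A| ≤ 21.
Note: 0 ∈ A - A always (from a - a). The set is symmetric: if d ∈ A - A then -d ∈ A - A.
Enumerate nonzero differences d = a - a' with a > a' (then include -d):
Positive differences: {2, 3, 5, 8, 10, 13, 15, 16, 18}
Full difference set: {0} ∪ (positive diffs) ∪ (negative diffs).
|A - A| = 1 + 2·9 = 19 (matches direct enumeration: 19).

|A - A| = 19


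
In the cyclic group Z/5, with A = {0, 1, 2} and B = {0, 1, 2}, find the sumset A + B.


Work in Z/5Z: reduce every sum a + b modulo 5.
Enumerate all 9 pairs:
a = 0: 0+0=0, 0+1=1, 0+2=2
a = 1: 1+0=1, 1+1=2, 1+2=3
a = 2: 2+0=2, 2+1=3, 2+2=4
Distinct residues collected: {0, 1, 2, 3, 4}
|A + B| = 5 (out of 5 total residues).

A + B = {0, 1, 2, 3, 4}


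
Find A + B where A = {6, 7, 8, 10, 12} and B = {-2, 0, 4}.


A + B = {a + b : a ∈ A, b ∈ B}.
Enumerate all |A|·|B| = 5·3 = 15 pairs (a, b) and collect distinct sums.
a = 6: 6+-2=4, 6+0=6, 6+4=10
a = 7: 7+-2=5, 7+0=7, 7+4=11
a = 8: 8+-2=6, 8+0=8, 8+4=12
a = 10: 10+-2=8, 10+0=10, 10+4=14
a = 12: 12+-2=10, 12+0=12, 12+4=16
Collecting distinct sums: A + B = {4, 5, 6, 7, 8, 10, 11, 12, 14, 16}
|A + B| = 10

A + B = {4, 5, 6, 7, 8, 10, 11, 12, 14, 16}


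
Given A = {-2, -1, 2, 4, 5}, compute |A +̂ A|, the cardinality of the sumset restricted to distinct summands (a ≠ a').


Restricted sumset: A +̂ A = {a + a' : a ∈ A, a' ∈ A, a ≠ a'}.
Equivalently, take A + A and drop any sum 2a that is achievable ONLY as a + a for a ∈ A (i.e. sums representable only with equal summands).
Enumerate pairs (a, a') with a < a' (symmetric, so each unordered pair gives one sum; this covers all a ≠ a'):
  -2 + -1 = -3
  -2 + 2 = 0
  -2 + 4 = 2
  -2 + 5 = 3
  -1 + 2 = 1
  -1 + 4 = 3
  -1 + 5 = 4
  2 + 4 = 6
  2 + 5 = 7
  4 + 5 = 9
Collected distinct sums: {-3, 0, 1, 2, 3, 4, 6, 7, 9}
|A +̂ A| = 9
(Reference bound: |A +̂ A| ≥ 2|A| - 3 for |A| ≥ 2, with |A| = 5 giving ≥ 7.)

|A +̂ A| = 9


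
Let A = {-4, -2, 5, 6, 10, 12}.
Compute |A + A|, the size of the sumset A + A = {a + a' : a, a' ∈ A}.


A + A = {a + a' : a, a' ∈ A}; |A| = 6.
General bounds: 2|A| - 1 ≤ |A + A| ≤ |A|(|A|+1)/2, i.e. 11 ≤ |A + A| ≤ 21.
Lower bound 2|A|-1 is attained iff A is an arithmetic progression.
Enumerate sums a + a' for a ≤ a' (symmetric, so this suffices):
a = -4: -4+-4=-8, -4+-2=-6, -4+5=1, -4+6=2, -4+10=6, -4+12=8
a = -2: -2+-2=-4, -2+5=3, -2+6=4, -2+10=8, -2+12=10
a = 5: 5+5=10, 5+6=11, 5+10=15, 5+12=17
a = 6: 6+6=12, 6+10=16, 6+12=18
a = 10: 10+10=20, 10+12=22
a = 12: 12+12=24
Distinct sums: {-8, -6, -4, 1, 2, 3, 4, 6, 8, 10, 11, 12, 15, 16, 17, 18, 20, 22, 24}
|A + A| = 19

|A + A| = 19


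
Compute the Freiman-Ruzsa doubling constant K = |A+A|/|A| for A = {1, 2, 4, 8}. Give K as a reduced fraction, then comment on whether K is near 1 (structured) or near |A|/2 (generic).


|A| = 4.
Compute A + A by enumerating all 16 pairs.
A + A = {2, 3, 4, 5, 6, 8, 9, 10, 12, 16}, so |A + A| = 10.
K = |A + A| / |A| = 10/4 = 5/2 ≈ 2.5000.
Reference: AP of size 4 gives K = 7/4 ≈ 1.7500; a fully generic set of size 4 gives K ≈ 2.5000.

|A| = 4, |A + A| = 10, K = 10/4 = 5/2.


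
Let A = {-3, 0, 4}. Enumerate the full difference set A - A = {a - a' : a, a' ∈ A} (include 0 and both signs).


A - A = {a - a' : a, a' ∈ A}.
Compute a - a' for each ordered pair (a, a'):
a = -3: -3--3=0, -3-0=-3, -3-4=-7
a = 0: 0--3=3, 0-0=0, 0-4=-4
a = 4: 4--3=7, 4-0=4, 4-4=0
Collecting distinct values (and noting 0 appears from a-a):
A - A = {-7, -4, -3, 0, 3, 4, 7}
|A - A| = 7

A - A = {-7, -4, -3, 0, 3, 4, 7}


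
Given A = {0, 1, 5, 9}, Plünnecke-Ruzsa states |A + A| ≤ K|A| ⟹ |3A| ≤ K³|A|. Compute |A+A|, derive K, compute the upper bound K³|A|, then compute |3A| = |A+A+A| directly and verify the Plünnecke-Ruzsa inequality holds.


|A| = 4.
Step 1: Compute A + A by enumerating all 16 pairs.
A + A = {0, 1, 2, 5, 6, 9, 10, 14, 18}, so |A + A| = 9.
Step 2: Doubling constant K = |A + A|/|A| = 9/4 = 9/4 ≈ 2.2500.
Step 3: Plünnecke-Ruzsa gives |3A| ≤ K³·|A| = (2.2500)³ · 4 ≈ 45.5625.
Step 4: Compute 3A = A + A + A directly by enumerating all triples (a,b,c) ∈ A³; |3A| = 16.
Step 5: Check 16 ≤ 45.5625? Yes ✓.

K = 9/4, Plünnecke-Ruzsa bound K³|A| ≈ 45.5625, |3A| = 16, inequality holds.


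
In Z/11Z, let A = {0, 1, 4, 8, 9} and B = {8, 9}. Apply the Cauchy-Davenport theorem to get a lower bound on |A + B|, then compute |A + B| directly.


Cauchy-Davenport: |A + B| ≥ min(p, |A| + |B| - 1) for A, B nonempty in Z/pZ.
|A| = 5, |B| = 2, p = 11.
CD lower bound = min(11, 5 + 2 - 1) = min(11, 6) = 6.
Compute A + B mod 11 directly:
a = 0: 0+8=8, 0+9=9
a = 1: 1+8=9, 1+9=10
a = 4: 4+8=1, 4+9=2
a = 8: 8+8=5, 8+9=6
a = 9: 9+8=6, 9+9=7
A + B = {1, 2, 5, 6, 7, 8, 9, 10}, so |A + B| = 8.
Verify: 8 ≥ 6? Yes ✓.

CD lower bound = 6, actual |A + B| = 8.


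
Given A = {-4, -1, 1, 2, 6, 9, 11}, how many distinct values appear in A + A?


A + A = {a + a' : a, a' ∈ A}; |A| = 7.
General bounds: 2|A| - 1 ≤ |A + A| ≤ |A|(|A|+1)/2, i.e. 13 ≤ |A + A| ≤ 28.
Lower bound 2|A|-1 is attained iff A is an arithmetic progression.
Enumerate sums a + a' for a ≤ a' (symmetric, so this suffices):
a = -4: -4+-4=-8, -4+-1=-5, -4+1=-3, -4+2=-2, -4+6=2, -4+9=5, -4+11=7
a = -1: -1+-1=-2, -1+1=0, -1+2=1, -1+6=5, -1+9=8, -1+11=10
a = 1: 1+1=2, 1+2=3, 1+6=7, 1+9=10, 1+11=12
a = 2: 2+2=4, 2+6=8, 2+9=11, 2+11=13
a = 6: 6+6=12, 6+9=15, 6+11=17
a = 9: 9+9=18, 9+11=20
a = 11: 11+11=22
Distinct sums: {-8, -5, -3, -2, 0, 1, 2, 3, 4, 5, 7, 8, 10, 11, 12, 13, 15, 17, 18, 20, 22}
|A + A| = 21

|A + A| = 21


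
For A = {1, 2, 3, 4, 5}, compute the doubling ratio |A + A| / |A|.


|A| = 5.
Compute A + A by enumerating all 25 pairs.
A + A = {2, 3, 4, 5, 6, 7, 8, 9, 10}, so |A + A| = 9.
K = |A + A| / |A| = 9/5 (already in lowest terms) ≈ 1.8000.
Reference: AP of size 5 gives K = 9/5 ≈ 1.8000; a fully generic set of size 5 gives K ≈ 3.0000.

|A| = 5, |A + A| = 9, K = 9/5.
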